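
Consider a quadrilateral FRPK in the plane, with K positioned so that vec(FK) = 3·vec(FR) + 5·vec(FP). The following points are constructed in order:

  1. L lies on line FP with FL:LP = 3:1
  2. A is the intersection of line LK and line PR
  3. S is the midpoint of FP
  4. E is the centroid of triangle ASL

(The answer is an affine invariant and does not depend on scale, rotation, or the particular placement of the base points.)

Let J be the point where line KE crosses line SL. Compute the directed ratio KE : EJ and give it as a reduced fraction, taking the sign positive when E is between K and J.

KE:EJ = 86

Work in coordinates with F = (0, 0), R = (1, 0), P = (0, 1), K = (3, 5).
1. L lies on line FP with FL:LP = 3:1 ⇒ L = (0, 3/4)
2. A is the intersection of line LK and line PR ⇒ A = (3/29, 26/29)
3. S is the midpoint of FP ⇒ S = (0, 1/2)
4. E is the centroid of triangle ASL ⇒ E = (1/29, 83/116)
line KE meets SL at J = (0, 229/344)
E = K + t·(J−K) with t = 86/87, so KE:EJ = 86/87:1/87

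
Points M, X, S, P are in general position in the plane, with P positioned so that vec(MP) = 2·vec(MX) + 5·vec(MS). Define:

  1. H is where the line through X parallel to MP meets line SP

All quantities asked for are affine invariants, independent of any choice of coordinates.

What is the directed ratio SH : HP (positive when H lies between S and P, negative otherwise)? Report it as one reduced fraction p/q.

SH:HP = -7/5

Assign M = (0, 0), X = (1, 0), S = (0, 1), P = (2, 5) — the answer is frame-independent, so this choice is without loss of generality.
1. H is where the line through X parallel to MP meets line SP ⇒ H = (7, 15)
H = S + t·(P−S) with t = 7/2, so SH:HP = t:(1−t) = 7/2:-5/2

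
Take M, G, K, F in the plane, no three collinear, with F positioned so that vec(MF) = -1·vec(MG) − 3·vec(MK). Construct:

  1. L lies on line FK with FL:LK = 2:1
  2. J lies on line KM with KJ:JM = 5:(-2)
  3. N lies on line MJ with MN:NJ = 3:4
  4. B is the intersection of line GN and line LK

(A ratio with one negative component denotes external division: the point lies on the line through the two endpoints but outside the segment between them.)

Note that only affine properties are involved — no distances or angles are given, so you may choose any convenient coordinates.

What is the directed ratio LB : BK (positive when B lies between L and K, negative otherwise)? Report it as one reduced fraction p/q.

LB:BK = -1/27

Assign M = (0, 0), G = (1, 0), K = (0, 1), F = (-1, -3) — the answer is frame-independent, so this choice is without loss of generality.
1. L lies on line FK with FL:LK = 2:1 ⇒ L = (-1/3, -1/3)
2. J lies on line KM with KJ:JM = 5:(-2) ⇒ J = (0, -2/3)
3. N lies on line MJ with MN:NJ = 3:4 ⇒ N = (0, -2/7)
4. B is the intersection of line GN and line LK ⇒ B = (-9/26, -5/13)
B = L + t·(K−L) with t = -1/26, so LB:BK = t:(1−t) = -1/26:27/26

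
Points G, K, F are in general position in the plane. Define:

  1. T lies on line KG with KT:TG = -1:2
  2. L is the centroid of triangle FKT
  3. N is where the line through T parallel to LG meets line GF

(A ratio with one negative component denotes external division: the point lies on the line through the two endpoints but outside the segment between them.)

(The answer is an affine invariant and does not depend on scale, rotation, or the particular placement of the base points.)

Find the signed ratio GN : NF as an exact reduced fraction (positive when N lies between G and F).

GN:NF = -2/5

Set G = (0, 0), K = (1, 0), F = (0, 1); any affine frame gives the same invariant.
1. T lies on line KG with KT:TG = -1:2 ⇒ T = (2, 0)
2. L is the centroid of triangle FKT ⇒ L = (1, 1/3)
3. N is where the line through T parallel to LG meets line GF ⇒ N = (0, -2/3)
N = G + t·(F−G) with t = -2/3, so GN:NF = t:(1−t) = -2/3:5/3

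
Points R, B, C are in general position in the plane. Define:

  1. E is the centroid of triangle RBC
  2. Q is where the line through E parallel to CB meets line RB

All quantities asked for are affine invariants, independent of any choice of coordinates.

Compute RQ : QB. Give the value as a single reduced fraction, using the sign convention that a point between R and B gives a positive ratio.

RQ:QB = 2

Assign R = (0, 0), B = (1, 0), C = (0, 1) — the answer is frame-independent, so this choice is without loss of generality.
1. E is the centroid of triangle RBC ⇒ E = (1/3, 1/3)
2. Q is where the line through E parallel to CB meets line RB ⇒ Q = (2/3, 0)
Q = R + t·(B−R) with t = 2/3, so RQ:QB = t:(1−t) = 2/3:1/3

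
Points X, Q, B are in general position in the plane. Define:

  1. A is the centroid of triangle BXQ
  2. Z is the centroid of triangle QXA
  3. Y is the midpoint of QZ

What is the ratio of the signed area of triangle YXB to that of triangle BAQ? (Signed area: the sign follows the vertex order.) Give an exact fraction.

Assign X = (0, 0), Q = (1, 0), B = (0, 1) — the answer is frame-independent, so this choice is without loss of generality.
1. A is the centroid of triangle BXQ ⇒ A = (1/3, 1/3)
2. Z is the centroid of triangle QXA ⇒ Z = (4/9, 1/9)
3. Y is the midpoint of QZ ⇒ Y = (13/18, 1/18)
2·[YXB] = -13/18, 2·[BAQ] = 1/3
[YXB]:[BAQ] = -13/18:1/3 = -13/6

[YXB]:[BAQ] = -13/6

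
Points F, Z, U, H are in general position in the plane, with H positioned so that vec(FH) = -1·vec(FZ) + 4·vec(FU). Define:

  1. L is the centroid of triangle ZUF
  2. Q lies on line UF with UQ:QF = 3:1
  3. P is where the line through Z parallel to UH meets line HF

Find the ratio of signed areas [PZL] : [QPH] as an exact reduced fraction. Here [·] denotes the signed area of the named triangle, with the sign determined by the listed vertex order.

Set F = (0, 0), Z = (1, 0), U = (0, 1), H = (-1, 4); any affine frame gives the same invariant.
1. L is the centroid of triangle ZUF ⇒ L = (1/3, 1/3)
2. Q lies on line UF with UQ:QF = 3:1 ⇒ Q = (0, 1/4)
3. P is where the line through Z parallel to UH meets line HF ⇒ P = (-3, 12)
2·[PZL] = -20/3, 2·[QPH] = 1/2
[PZL]:[QPH] = -20/3:1/2 = -40/3

[PZL]:[QPH] = -40/3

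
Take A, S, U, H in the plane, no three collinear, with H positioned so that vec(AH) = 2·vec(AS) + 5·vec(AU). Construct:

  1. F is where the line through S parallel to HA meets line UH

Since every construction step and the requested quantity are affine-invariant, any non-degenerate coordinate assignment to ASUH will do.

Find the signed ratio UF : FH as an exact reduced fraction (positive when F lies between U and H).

UF:FH = -7/5

Set A = (0, 0), S = (1, 0), U = (0, 1), H = (2, 5); any affine frame gives the same invariant.
1. F is where the line through S parallel to HA meets line UH ⇒ F = (7, 15)
F = U + t·(H−U) with t = 7/2, so UF:FH = t:(1−t) = 7/2:-5/2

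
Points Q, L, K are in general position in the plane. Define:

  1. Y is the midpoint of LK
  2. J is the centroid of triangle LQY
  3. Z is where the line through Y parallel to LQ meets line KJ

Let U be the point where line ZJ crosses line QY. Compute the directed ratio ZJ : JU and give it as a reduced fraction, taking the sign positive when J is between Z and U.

ZJ:JU = -8/5

Assign Q = (0, 0), L = (1, 0), K = (0, 1) — the answer is frame-independent, so this choice is without loss of generality.
1. Y is the midpoint of LK ⇒ Y = (1/2, 1/2)
2. J is the centroid of triangle LQY ⇒ J = (1/2, 1/6)
3. Z is where the line through Y parallel to LQ meets line KJ ⇒ Z = (3/10, 1/2)
line ZJ meets QY at U = (3/8, 3/8)
J = Z + t·(U−Z) with t = 8/3, so ZJ:JU = 8/3:-5/3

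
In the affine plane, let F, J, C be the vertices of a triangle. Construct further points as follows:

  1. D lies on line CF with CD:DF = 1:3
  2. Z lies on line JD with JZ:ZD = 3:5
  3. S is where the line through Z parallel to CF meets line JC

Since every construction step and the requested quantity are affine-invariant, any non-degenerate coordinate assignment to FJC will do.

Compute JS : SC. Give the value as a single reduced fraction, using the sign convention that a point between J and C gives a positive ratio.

JS:SC = 3/5

Assign F = (0, 0), J = (1, 0), C = (0, 1) — the answer is frame-independent, so this choice is without loss of generality.
1. D lies on line CF with CD:DF = 1:3 ⇒ D = (0, 3/4)
2. Z lies on line JD with JZ:ZD = 3:5 ⇒ Z = (5/8, 9/32)
3. S is where the line through Z parallel to CF meets line JC ⇒ S = (5/8, 3/8)
S = J + t·(C−J) with t = 3/8, so JS:SC = t:(1−t) = 3/8:5/8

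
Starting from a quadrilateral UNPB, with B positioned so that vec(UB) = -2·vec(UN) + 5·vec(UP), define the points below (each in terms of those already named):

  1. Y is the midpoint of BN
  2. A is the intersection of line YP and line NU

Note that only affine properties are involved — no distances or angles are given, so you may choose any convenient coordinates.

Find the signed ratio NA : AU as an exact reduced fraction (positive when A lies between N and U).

Set U = (0, 0), N = (1, 0), P = (0, 1), B = (-2, 5); any affine frame gives the same invariant.
1. Y is the midpoint of BN ⇒ Y = (-1/2, 5/2)
2. A is the intersection of line YP and line NU ⇒ A = (1/3, 0)
A = N + t·(U−N) with t = 2/3, so NA:AU = t:(1−t) = 2/3:1/3

NA:AU = 2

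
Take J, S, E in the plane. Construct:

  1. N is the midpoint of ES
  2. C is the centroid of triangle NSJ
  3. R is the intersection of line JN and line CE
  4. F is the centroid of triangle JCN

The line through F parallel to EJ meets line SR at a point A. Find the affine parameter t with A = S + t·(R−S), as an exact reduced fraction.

Work in coordinates with J = (0, 0), S = (1, 0), E = (0, 1).
1. N is the midpoint of ES ⇒ N = (1/2, 1/2)
2. C is the centroid of triangle NSJ ⇒ C = (1/2, 1/6)
3. R is the intersection of line JN and line CE ⇒ R = (3/8, 3/8)
4. F is the centroid of triangle JCN ⇒ F = (1/3, 2/9)
through F parallel to EJ: direction (0, -1); meets SR at A = (1/3, 2/5)
A = S + t·(R−S) with t = 16/15

t = 16/15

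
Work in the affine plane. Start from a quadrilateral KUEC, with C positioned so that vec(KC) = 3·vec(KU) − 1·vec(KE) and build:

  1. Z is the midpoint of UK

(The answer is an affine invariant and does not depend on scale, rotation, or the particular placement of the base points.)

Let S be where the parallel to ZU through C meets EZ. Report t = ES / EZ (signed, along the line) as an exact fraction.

t = 2

Set K = (0, 0), U = (1, 0), E = (0, 1), C = (3, -1); any affine frame gives the same invariant.
1. Z is the midpoint of UK ⇒ Z = (1/2, 0)
through C parallel to ZU: direction (1/2, 0); meets EZ at S = (1, -1)
S = E + t·(Z−E) with t = 2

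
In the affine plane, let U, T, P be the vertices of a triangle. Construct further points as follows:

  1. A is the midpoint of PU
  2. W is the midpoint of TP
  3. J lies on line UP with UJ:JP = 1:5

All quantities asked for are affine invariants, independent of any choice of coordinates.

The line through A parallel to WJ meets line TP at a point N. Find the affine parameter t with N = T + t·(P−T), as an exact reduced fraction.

t = 7/10

Choose coordinates U = (0, 0), T = (1, 0), P = (0, 1).
1. A is the midpoint of PU ⇒ A = (0, 1/2)
2. W is the midpoint of TP ⇒ W = (1/2, 1/2)
3. J lies on line UP with UJ:JP = 1:5 ⇒ J = (0, 1/6)
through A parallel to WJ: direction (-1/2, -1/3); meets TP at N = (3/10, 7/10)
N = T + t·(P−T) with t = 7/10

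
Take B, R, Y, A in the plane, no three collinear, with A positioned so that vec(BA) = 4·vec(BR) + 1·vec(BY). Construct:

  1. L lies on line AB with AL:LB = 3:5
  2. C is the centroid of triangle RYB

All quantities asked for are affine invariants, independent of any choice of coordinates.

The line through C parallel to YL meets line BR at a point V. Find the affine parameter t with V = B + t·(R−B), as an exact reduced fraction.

t = 23/9

Set B = (0, 0), R = (1, 0), Y = (0, 1), A = (4, 1); any affine frame gives the same invariant.
1. L lies on line AB with AL:LB = 3:5 ⇒ L = (5/2, 5/8)
2. C is the centroid of triangle RYB ⇒ C = (1/3, 1/3)
through C parallel to YL: direction (5/2, -3/8); meets BR at V = (23/9, 0)
V = B + t·(R−B) with t = 23/9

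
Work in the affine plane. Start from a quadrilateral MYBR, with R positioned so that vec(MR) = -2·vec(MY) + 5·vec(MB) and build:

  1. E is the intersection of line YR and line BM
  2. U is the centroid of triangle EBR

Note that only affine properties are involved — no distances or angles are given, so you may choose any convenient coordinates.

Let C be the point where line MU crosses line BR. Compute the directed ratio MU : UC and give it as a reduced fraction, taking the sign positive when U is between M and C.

Assign M = (0, 0), Y = (1, 0), B = (0, 1), R = (-2, 5) — the answer is frame-independent, so this choice is without loss of generality.
1. E is the intersection of line YR and line BM ⇒ E = (0, 5/3)
2. U is the centroid of triangle EBR ⇒ U = (-2/3, 23/9)
line MU meets BR at C = (-6/11, 23/11)
U = M + t·(C−M) with t = 11/9, so MU:UC = 11/9:-2/9

MU:UC = -11/2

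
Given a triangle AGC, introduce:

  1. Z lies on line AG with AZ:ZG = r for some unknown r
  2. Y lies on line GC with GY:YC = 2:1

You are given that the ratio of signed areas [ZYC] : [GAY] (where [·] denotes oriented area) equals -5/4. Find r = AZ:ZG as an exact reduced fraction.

r = -3/5

Choose coordinates A = (0, 0), G = (1, 0), C = (0, 1).
1. With AZ:ZG = r, write λ = r/(r+1) so Z = A + λ·(G−A); Z is affine-linear in λ
2. Y lies on line GC with GY:YC = 2:1 ⇒ Y = (1/3, 2/3)
Every point depending on Z is an affine combination of Z and λ-independent points, so each such coordinate is linear in λ; the λ² term in each signed area is a multiple of (G−A)×(G−A) = 0, so 2·[ZYC] and 2·[GAY] are each linear in λ. Evaluating at λ=0 and λ=1:
  2·[ZYC] = -1/3·λ + 1/3,   2·[GAY] = -2/3
So [ZYC]:[GAY] = (-1/3·λ + 1/3) / (-2/3). Setting this equal to -5/4:
  -1/3·λ + 1/3 = -5/4·(-2/3)  ⇒  λ = -3/2
Then r = λ/(1−λ) = (-3/2)/(5/2) = -3/5. Check: with r = -3/5, Z = (-3/2, 0) and [ZYC]:[GAY] = -5/4 as required.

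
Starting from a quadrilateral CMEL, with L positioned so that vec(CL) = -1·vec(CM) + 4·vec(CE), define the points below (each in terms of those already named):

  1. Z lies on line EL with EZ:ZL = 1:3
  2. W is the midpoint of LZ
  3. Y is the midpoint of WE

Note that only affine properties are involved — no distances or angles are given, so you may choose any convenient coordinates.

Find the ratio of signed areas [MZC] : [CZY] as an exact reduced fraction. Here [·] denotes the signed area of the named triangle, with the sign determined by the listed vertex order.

Set C = (0, 0), M = (1, 0), E = (0, 1), L = (-1, 4); any affine frame gives the same invariant.
1. Z lies on line EL with EZ:ZL = 1:3 ⇒ Z = (-1/4, 7/4)
2. W is the midpoint of LZ ⇒ W = (-5/8, 23/8)
3. Y is the midpoint of WE ⇒ Y = (-5/16, 31/16)
2·[MZC] = 7/4, 2·[CZY] = 1/16
[MZC]:[CZY] = 7/4:1/16 = 28

[MZC]:[CZY] = 28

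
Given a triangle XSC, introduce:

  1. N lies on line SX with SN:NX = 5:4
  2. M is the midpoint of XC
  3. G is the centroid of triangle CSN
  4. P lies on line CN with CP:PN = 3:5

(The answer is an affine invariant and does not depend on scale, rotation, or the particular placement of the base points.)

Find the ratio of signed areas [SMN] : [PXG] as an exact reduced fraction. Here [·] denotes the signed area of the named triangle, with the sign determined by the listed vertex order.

Choose coordinates X = (0, 0), S = (1, 0), C = (0, 1).
1. N lies on line SX with SN:NX = 5:4 ⇒ N = (4/9, 0)
2. M is the midpoint of XC ⇒ M = (0, 1/2)
3. G is the centroid of triangle CSN ⇒ G = (13/27, 1/3)
4. P lies on line CN with CP:PN = 3:5 ⇒ P = (1/6, 5/8)
2·[SMN] = 5/18, 2·[PXG] = 53/216
[SMN]:[PXG] = 5/18:53/216 = 60/53

[SMN]:[PXG] = 60/53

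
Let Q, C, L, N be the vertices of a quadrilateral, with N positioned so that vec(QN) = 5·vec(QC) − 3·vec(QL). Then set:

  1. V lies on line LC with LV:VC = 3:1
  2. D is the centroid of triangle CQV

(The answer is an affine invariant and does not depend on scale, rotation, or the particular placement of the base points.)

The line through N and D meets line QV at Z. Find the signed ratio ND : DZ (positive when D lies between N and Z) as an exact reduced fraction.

Set Q = (0, 0), C = (1, 0), L = (0, 1), N = (5, -3); any affine frame gives the same invariant.
1. V lies on line LC with LV:VC = 3:1 ⇒ V = (3/4, 1/4)
2. D is the centroid of triangle CQV ⇒ D = (7/12, 1/12)
line ND meets QV at Z = (39/82, 13/82)
D = N + t·(Z−N) with t = 41/42, so ND:DZ = 41/42:1/42

ND:DZ = 41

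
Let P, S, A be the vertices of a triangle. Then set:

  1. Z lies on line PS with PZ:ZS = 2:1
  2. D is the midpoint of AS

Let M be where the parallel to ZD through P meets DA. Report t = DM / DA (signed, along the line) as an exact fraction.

Choose coordinates P = (0, 0), S = (1, 0), A = (0, 1).
1. Z lies on line PS with PZ:ZS = 2:1 ⇒ Z = (2/3, 0)
2. D is the midpoint of AS ⇒ D = (1/2, 1/2)
through P parallel to ZD: direction (-1/6, 1/2); meets DA at M = (-1/2, 3/2)
M = D + t·(A−D) with t = 2

t = 2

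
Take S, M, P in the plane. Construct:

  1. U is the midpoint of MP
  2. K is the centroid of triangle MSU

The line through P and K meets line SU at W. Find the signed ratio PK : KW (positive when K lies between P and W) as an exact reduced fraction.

PK:KW = -4

Assign S = (0, 0), M = (1, 0), P = (0, 1) — the answer is frame-independent, so this choice is without loss of generality.
1. U is the midpoint of MP ⇒ U = (1/2, 1/2)
2. K is the centroid of triangle MSU ⇒ K = (1/2, 1/6)
line PK meets SU at W = (3/8, 3/8)
K = P + t·(W−P) with t = 4/3, so PK:KW = 4/3:-1/3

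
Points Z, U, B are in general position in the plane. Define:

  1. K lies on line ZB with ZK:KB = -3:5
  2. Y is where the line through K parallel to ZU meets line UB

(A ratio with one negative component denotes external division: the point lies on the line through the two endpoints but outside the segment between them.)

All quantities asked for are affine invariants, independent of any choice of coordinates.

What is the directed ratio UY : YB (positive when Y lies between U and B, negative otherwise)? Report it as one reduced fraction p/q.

Assign Z = (0, 0), U = (1, 0), B = (0, 1) — the answer is frame-independent, so this choice is without loss of generality.
1. K lies on line ZB with ZK:KB = -3:5 ⇒ K = (0, -3/2)
2. Y is where the line through K parallel to ZU meets line UB ⇒ Y = (5/2, -3/2)
Y = U + t·(B−U) with t = -3/2, so UY:YB = t:(1−t) = -3/2:5/2

UY:YB = -3/5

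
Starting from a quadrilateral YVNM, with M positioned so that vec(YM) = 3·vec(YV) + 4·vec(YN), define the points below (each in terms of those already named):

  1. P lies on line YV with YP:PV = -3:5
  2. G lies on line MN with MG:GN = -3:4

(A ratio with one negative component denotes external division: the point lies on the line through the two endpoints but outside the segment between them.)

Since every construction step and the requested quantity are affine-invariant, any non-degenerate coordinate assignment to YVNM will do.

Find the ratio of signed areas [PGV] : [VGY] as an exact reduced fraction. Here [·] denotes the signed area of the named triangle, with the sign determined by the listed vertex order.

Assign Y = (0, 0), V = (1, 0), N = (0, 1), M = (3, 4) — the answer is frame-independent, so this choice is without loss of generality.
1. P lies on line YV with YP:PV = -3:5 ⇒ P = (-3/2, 0)
2. G lies on line MN with MG:GN = -3:4 ⇒ G = (12, 13)
2·[PGV] = -65/2, 2·[VGY] = 13
[PGV]:[VGY] = -65/2:13 = -5/2

[PGV]:[VGY] = -5/2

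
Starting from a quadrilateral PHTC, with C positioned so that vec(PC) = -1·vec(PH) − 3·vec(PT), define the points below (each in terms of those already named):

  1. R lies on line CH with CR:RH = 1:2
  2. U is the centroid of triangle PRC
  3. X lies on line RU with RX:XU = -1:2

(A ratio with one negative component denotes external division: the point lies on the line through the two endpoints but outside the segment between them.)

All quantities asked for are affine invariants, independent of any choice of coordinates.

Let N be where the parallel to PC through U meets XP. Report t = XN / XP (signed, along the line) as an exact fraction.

t = 4/5

Choose coordinates P = (0, 0), H = (1, 0), T = (0, 1), C = (-1, -3).
1. R lies on line CH with CR:RH = 1:2 ⇒ R = (-1/3, -2)
2. U is the centroid of triangle PRC ⇒ U = (-4/9, -5/3)
3. X lies on line RU with RX:XU = -1:2 ⇒ X = (-2/9, -7/3)
through U parallel to PC: direction (-1, -3); meets XP at N = (-2/45, -7/15)
N = X + t·(P−X) with t = 4/5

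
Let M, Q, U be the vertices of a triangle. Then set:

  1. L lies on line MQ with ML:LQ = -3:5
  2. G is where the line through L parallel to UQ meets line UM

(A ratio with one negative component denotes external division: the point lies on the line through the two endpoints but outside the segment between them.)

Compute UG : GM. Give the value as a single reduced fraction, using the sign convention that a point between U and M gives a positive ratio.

UG:GM = -5/3

Work in coordinates with M = (0, 0), Q = (1, 0), U = (0, 1).
1. L lies on line MQ with ML:LQ = -3:5 ⇒ L = (-3/2, 0)
2. G is where the line through L parallel to UQ meets line UM ⇒ G = (0, -3/2)
G = U + t·(M−U) with t = 5/2, so UG:GM = t:(1−t) = 5/2:-3/2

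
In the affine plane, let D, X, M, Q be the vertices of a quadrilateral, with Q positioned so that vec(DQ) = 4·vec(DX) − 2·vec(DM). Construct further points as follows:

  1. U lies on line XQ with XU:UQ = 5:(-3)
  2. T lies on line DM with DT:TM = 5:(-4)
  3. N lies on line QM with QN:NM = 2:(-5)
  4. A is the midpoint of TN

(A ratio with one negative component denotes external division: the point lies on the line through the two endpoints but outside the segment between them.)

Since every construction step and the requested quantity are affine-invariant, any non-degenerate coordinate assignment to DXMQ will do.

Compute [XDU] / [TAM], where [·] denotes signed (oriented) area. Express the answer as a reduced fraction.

Work in coordinates with D = (0, 0), X = (1, 0), M = (0, 1), Q = (4, -2).
1. U lies on line XQ with XU:UQ = 5:(-3) ⇒ U = (17/2, -5)
2. T lies on line DM with DT:TM = 5:(-4) ⇒ T = (0, 5)
3. N lies on line QM with QN:NM = 2:(-5) ⇒ N = (20/3, -4)
4. A is the midpoint of TN ⇒ A = (10/3, 1/2)
2·[XDU] = 5, 2·[TAM] = -40/3
[XDU]:[TAM] = 5:-40/3 = -3/8

[XDU]:[TAM] = -3/8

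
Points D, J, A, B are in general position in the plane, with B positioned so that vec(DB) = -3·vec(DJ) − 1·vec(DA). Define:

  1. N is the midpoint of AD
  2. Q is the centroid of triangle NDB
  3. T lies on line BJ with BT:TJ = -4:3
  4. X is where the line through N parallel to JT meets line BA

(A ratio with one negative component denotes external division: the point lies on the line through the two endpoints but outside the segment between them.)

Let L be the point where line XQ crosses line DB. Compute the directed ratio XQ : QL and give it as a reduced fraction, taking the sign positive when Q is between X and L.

XQ:QL = 13/5

Set D = (0, 0), J = (1, 0), A = (0, 1), B = (-3, -1); any affine frame gives the same invariant.
1. N is the midpoint of AD ⇒ N = (0, 1/2)
2. Q is the centroid of triangle NDB ⇒ Q = (-1, -1/6)
3. T lies on line BJ with BT:TJ = -4:3 ⇒ T = (13, 3)
4. X is where the line through N parallel to JT meets line BA ⇒ X = (-6/5, 1/5)
line XQ meets DB at L = (-12/13, -4/13)
Q = X + t·(L−X) with t = 13/18, so XQ:QL = 13/18:5/18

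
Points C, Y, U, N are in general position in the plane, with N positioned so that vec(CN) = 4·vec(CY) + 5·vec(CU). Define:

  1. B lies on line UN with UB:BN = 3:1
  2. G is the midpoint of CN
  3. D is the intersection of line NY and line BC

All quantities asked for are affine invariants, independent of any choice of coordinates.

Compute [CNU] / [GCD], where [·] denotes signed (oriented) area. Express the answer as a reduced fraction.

Choose coordinates C = (0, 0), Y = (1, 0), U = (0, 1), N = (4, 5).
1. B lies on line UN with UB:BN = 3:1 ⇒ B = (3, 4)
2. G is the midpoint of CN ⇒ G = (2, 5/2)
3. D is the intersection of line NY and line BC ⇒ D = (5, 20/3)
2·[CNU] = 4, 2·[GCD] = -5/6
[CNU]:[GCD] = 4:-5/6 = -24/5

[CNU]:[GCD] = -24/5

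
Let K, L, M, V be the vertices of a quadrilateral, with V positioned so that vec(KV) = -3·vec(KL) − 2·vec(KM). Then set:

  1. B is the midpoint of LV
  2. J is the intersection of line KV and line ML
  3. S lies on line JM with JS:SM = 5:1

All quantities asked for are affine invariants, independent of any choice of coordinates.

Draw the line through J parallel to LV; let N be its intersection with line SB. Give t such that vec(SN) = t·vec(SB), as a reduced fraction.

Assign K = (0, 0), L = (1, 0), M = (0, 1), V = (-3, -2) — the answer is frame-independent, so this choice is without loss of generality.
1. B is the midpoint of LV ⇒ B = (-1, -1)
2. J is the intersection of line KV and line ML ⇒ J = (3/5, 2/5)
3. S lies on line JM with JS:SM = 5:1 ⇒ S = (1/10, 9/10)
through J parallel to LV: direction (-4, -2); meets SB at N = (-23/45, -7/45)
N = S + t·(B−S) with t = 5/9

t = 5/9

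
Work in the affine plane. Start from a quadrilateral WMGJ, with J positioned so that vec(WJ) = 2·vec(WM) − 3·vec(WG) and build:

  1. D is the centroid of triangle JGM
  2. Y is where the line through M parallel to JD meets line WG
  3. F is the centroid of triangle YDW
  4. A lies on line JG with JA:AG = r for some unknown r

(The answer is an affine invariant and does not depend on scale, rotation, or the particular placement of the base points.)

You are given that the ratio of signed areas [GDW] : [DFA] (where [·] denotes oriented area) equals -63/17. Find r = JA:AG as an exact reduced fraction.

r = 2/5

Work in coordinates with W = (0, 0), M = (1, 0), G = (0, 1), J = (2, -3).
1. D is the centroid of triangle JGM ⇒ D = (1, -2/3)
2. Y is where the line through M parallel to JD meets line WG ⇒ Y = (0, 7/3)
3. F is the centroid of triangle YDW ⇒ F = (1/3, 5/9)
4. With JA:AG = r, write λ = r/(r+1) so A = J + λ·(G−J); A is affine-linear in λ
Every point depending on A is an affine combination of A and λ-independent points, so each such coordinate is linear in λ; the λ² term in each signed area is a multiple of (G−J)×(G−J) = 0, so 2·[GDW] and 2·[DFA] are each linear in λ. Evaluating at λ=0 and λ=1:
  2·[GDW] = -1,   2·[DFA] = -2/9·λ + 1/3
So [GDW]:[DFA] = (-1) / (-2/9·λ + 1/3). Setting this equal to -63/17:
  -1 = -63/17·(-2/9·λ + 1/3)  ⇒  λ = 2/7
Then r = λ/(1−λ) = (2/7)/(5/7) = 2/5. Check: with r = 2/5, A = (10/7, -13/7) and [GDW]:[DFA] = -63/17 as required.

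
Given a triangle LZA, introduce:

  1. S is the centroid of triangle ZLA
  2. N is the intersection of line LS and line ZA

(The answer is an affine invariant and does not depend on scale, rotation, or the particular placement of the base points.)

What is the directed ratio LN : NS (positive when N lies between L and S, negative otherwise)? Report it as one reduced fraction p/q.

Assign L = (0, 0), Z = (1, 0), A = (0, 1) — the answer is frame-independent, so this choice is without loss of generality.
1. S is the centroid of triangle ZLA ⇒ S = (1/3, 1/3)
2. N is the intersection of line LS and line ZA ⇒ N = (1/2, 1/2)
N = L + t·(S−L) with t = 3/2, so LN:NS = t:(1−t) = 3/2:-1/2

LN:NS = -3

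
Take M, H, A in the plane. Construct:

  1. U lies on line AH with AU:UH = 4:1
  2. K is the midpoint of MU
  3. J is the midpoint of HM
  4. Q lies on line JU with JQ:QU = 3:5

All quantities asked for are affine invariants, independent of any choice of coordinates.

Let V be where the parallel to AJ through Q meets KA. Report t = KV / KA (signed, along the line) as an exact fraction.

Choose coordinates M = (0, 0), H = (1, 0), A = (0, 1).
1. U lies on line AH with AU:UH = 4:1 ⇒ U = (4/5, 1/5)
2. K is the midpoint of MU ⇒ K = (2/5, 1/10)
3. J is the midpoint of HM ⇒ J = (1/2, 0)
4. Q lies on line JU with JQ:QU = 3:5 ⇒ Q = (49/80, 3/40)
through Q parallel to AJ: direction (1/2, -1); meets KA at V = (-6/5, 37/10)
V = K + t·(A−K) with t = 4

t = 4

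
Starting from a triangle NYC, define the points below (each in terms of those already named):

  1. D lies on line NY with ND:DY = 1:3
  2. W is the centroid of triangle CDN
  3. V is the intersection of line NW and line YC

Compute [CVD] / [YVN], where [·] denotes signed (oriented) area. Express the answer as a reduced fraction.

[CVD]:[YVN] = -3/16

Assign N = (0, 0), Y = (1, 0), C = (0, 1) — the answer is frame-independent, so this choice is without loss of generality.
1. D lies on line NY with ND:DY = 1:3 ⇒ D = (1/4, 0)
2. W is the centroid of triangle CDN ⇒ W = (1/12, 1/3)
3. V is the intersection of line NW and line YC ⇒ V = (1/5, 4/5)
2·[CVD] = -3/20, 2·[YVN] = 4/5
[CVD]:[YVN] = -3/20:4/5 = -3/16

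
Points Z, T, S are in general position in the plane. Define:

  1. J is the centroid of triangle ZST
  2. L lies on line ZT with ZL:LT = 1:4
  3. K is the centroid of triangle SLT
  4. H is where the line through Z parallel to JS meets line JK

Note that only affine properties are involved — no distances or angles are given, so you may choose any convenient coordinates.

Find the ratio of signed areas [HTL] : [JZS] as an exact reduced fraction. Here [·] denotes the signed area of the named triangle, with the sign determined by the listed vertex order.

Work in coordinates with Z = (0, 0), T = (1, 0), S = (0, 1).
1. J is the centroid of triangle ZST ⇒ J = (1/3, 1/3)
2. L lies on line ZT with ZL:LT = 1:4 ⇒ L = (1/5, 0)
3. K is the centroid of triangle SLT ⇒ K = (2/5, 1/3)
4. H is where the line through Z parallel to JS meets line JK ⇒ H = (-1/6, 1/3)
2·[HTL] = -4/15, 2·[JZS] = -1/3
[HTL]:[JZS] = -4/15:-1/3 = 4/5

[HTL]:[JZS] = 4/5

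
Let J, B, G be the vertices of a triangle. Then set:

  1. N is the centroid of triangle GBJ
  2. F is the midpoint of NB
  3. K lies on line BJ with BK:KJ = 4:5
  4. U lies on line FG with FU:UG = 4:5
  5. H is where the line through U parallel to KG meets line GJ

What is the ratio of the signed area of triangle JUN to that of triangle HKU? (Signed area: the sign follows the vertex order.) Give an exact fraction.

[JUN]:[HKU] = -81/110

Set J = (0, 0), B = (1, 0), G = (0, 1); any affine frame gives the same invariant.
1. N is the centroid of triangle GBJ ⇒ N = (1/3, 1/3)
2. F is the midpoint of NB ⇒ F = (2/3, 1/6)
3. K lies on line BJ with BK:KJ = 4:5 ⇒ K = (5/9, 0)
4. U lies on line FG with FU:UG = 4:5 ⇒ U = (10/27, 29/54)
5. H is where the line through U parallel to KG meets line GJ ⇒ H = (0, 65/54)
2·[JUN] = -1/18, 2·[HKU] = 55/729
[JUN]:[HKU] = -1/18:55/729 = -81/110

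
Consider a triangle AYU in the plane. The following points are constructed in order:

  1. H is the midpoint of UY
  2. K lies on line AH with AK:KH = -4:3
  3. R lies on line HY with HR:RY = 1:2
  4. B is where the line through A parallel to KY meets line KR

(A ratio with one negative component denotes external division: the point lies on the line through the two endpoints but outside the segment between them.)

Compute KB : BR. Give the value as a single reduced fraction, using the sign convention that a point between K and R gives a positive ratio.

Choose coordinates A = (0, 0), Y = (1, 0), U = (0, 1).
1. H is the midpoint of UY ⇒ H = (1/2, 1/2)
2. K lies on line AH with AK:KH = -4:3 ⇒ K = (2, 2)
3. R lies on line HY with HR:RY = 1:2 ⇒ R = (2/3, 1/3)
4. B is where the line through A parallel to KY meets line KR ⇒ B = (-2/3, -4/3)
B = K + t·(R−K) with t = 2, so KB:BR = t:(1−t) = 2:-1

KB:BR = -2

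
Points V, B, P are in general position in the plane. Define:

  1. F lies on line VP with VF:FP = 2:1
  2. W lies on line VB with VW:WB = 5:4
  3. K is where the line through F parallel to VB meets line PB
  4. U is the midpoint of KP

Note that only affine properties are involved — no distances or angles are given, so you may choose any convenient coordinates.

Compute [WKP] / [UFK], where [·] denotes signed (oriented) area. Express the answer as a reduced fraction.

[WKP]:[UFK] = 8/3

Assign V = (0, 0), B = (1, 0), P = (0, 1) — the answer is frame-independent, so this choice is without loss of generality.
1. F lies on line VP with VF:FP = 2:1 ⇒ F = (0, 2/3)
2. W lies on line VB with VW:WB = 5:4 ⇒ W = (5/9, 0)
3. K is where the line through F parallel to VB meets line PB ⇒ K = (1/3, 2/3)
4. U is the midpoint of KP ⇒ U = (1/6, 5/6)
2·[WKP] = 4/27, 2·[UFK] = 1/18
[WKP]:[UFK] = 4/27:1/18 = 8/3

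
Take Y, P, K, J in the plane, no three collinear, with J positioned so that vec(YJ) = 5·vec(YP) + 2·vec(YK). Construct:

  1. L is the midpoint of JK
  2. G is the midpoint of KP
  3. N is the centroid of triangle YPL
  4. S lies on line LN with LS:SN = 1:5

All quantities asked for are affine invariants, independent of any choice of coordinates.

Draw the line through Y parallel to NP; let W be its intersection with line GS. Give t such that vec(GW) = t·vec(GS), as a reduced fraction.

t = -2/9

Choose coordinates Y = (0, 0), P = (1, 0), K = (0, 1), J = (5, 2).
1. L is the midpoint of JK ⇒ L = (5/2, 3/2)
2. G is the midpoint of KP ⇒ G = (1/2, 1/2)
3. N is the centroid of triangle YPL ⇒ N = (7/6, 1/2)
4. S lies on line LN with LS:SN = 1:5 ⇒ S = (41/18, 4/3)
through Y parallel to NP: direction (-1/6, -1/2); meets GS at W = (17/162, 17/54)
W = G + t·(S−G) with t = -2/9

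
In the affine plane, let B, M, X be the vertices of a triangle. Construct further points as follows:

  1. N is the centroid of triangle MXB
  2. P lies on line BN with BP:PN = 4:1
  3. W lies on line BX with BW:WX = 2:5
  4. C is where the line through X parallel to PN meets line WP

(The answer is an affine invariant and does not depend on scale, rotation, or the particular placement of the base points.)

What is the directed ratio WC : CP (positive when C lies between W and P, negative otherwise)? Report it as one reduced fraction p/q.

WC:CP = -5/7

Assign B = (0, 0), M = (1, 0), X = (0, 1) — the answer is frame-independent, so this choice is without loss of generality.
1. N is the centroid of triangle MXB ⇒ N = (1/3, 1/3)
2. P lies on line BN with BP:PN = 4:1 ⇒ P = (4/15, 4/15)
3. W lies on line BX with BW:WX = 2:5 ⇒ W = (0, 2/7)
4. C is where the line through X parallel to PN meets line WP ⇒ C = (-2/3, 1/3)
C = W + t·(P−W) with t = -5/2, so WC:CP = t:(1−t) = -5/2:7/2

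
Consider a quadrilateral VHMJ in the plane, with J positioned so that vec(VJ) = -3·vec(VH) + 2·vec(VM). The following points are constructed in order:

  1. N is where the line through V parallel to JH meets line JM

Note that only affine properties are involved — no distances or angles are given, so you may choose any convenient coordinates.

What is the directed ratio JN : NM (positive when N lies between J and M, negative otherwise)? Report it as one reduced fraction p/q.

Set V = (0, 0), H = (1, 0), M = (0, 1), J = (-3, 2); any affine frame gives the same invariant.
1. N is where the line through V parallel to JH meets line JM ⇒ N = (-6, 3)
N = J + t·(M−J) with t = -1, so JN:NM = t:(1−t) = -1:2

JN:NM = -1/2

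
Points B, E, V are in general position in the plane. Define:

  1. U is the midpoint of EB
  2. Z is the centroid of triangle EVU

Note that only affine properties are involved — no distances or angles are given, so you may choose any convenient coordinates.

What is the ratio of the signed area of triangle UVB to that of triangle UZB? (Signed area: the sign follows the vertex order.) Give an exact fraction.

[UVB]:[UZB] = 3

Assign B = (0, 0), E = (1, 0), V = (0, 1) — the answer is frame-independent, so this choice is without loss of generality.
1. U is the midpoint of EB ⇒ U = (1/2, 0)
2. Z is the centroid of triangle EVU ⇒ Z = (1/2, 1/3)
2·[UVB] = 1/2, 2·[UZB] = 1/6
[UVB]:[UZB] = 1/2:1/6 = 3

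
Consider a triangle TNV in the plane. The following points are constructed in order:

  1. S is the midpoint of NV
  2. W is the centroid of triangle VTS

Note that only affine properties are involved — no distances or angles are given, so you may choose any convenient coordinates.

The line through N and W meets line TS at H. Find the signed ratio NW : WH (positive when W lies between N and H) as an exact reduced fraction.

NW:WH = -4

Work in coordinates with T = (0, 0), N = (1, 0), V = (0, 1).
1. S is the midpoint of NV ⇒ S = (1/2, 1/2)
2. W is the centroid of triangle VTS ⇒ W = (1/6, 1/2)
line NW meets TS at H = (3/8, 3/8)
W = N + t·(H−N) with t = 4/3, so NW:WH = 4/3:-1/3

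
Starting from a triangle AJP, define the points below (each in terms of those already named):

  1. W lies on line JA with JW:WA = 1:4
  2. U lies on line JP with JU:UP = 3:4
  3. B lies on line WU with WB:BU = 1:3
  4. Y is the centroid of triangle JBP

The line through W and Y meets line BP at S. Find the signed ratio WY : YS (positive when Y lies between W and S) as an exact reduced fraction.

Work in coordinates with A = (0, 0), J = (1, 0), P = (0, 1).
1. W lies on line JA with JW:WA = 1:4 ⇒ W = (4/5, 0)
2. U lies on line JP with JU:UP = 3:4 ⇒ U = (4/7, 3/7)
3. B lies on line WU with WB:BU = 1:3 ⇒ B = (26/35, 3/28)
4. Y is the centroid of triangle JBP ⇒ Y = (61/105, 31/84)
line WY meets BP at S = (832/1155, 31/231)
Y = W + t·(S−W) with t = 11/4, so WY:YS = 11/4:-7/4

WY:YS = -11/7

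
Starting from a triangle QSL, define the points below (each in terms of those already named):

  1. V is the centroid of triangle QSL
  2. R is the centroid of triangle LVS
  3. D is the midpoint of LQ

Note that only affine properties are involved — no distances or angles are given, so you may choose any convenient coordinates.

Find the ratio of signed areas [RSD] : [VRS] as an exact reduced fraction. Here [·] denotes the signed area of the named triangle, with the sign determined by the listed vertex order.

[RSD]:[VRS] = 3/2

Choose coordinates Q = (0, 0), S = (1, 0), L = (0, 1).
1. V is the centroid of triangle QSL ⇒ V = (1/3, 1/3)
2. R is the centroid of triangle LVS ⇒ R = (4/9, 4/9)
3. D is the midpoint of LQ ⇒ D = (0, 1/2)
2·[RSD] = -1/6, 2·[VRS] = -1/9
[RSD]:[VRS] = -1/6:-1/9 = 3/2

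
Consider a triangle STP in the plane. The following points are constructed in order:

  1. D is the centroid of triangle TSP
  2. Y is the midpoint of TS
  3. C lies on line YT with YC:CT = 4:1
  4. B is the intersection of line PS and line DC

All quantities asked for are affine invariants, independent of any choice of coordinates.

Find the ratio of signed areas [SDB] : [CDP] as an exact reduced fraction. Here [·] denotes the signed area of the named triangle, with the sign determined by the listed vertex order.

[SDB]:[CDP] = -45/68

Assign S = (0, 0), T = (1, 0), P = (0, 1) — the answer is frame-independent, so this choice is without loss of generality.
1. D is the centroid of triangle TSP ⇒ D = (1/3, 1/3)
2. Y is the midpoint of TS ⇒ Y = (1/2, 0)
3. C lies on line YT with YC:CT = 4:1 ⇒ C = (9/10, 0)
4. B is the intersection of line PS and line DC ⇒ B = (0, 9/17)
2·[SDB] = 3/17, 2·[CDP] = -4/15
[SDB]:[CDP] = 3/17:-4/15 = -45/68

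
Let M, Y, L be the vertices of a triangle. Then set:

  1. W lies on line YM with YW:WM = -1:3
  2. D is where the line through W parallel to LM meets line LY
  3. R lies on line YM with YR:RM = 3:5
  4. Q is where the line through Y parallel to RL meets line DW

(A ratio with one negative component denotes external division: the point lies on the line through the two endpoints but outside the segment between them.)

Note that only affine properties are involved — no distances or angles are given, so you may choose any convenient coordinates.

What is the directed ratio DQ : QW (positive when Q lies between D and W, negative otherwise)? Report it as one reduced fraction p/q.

DQ:QW = -3/8

Choose coordinates M = (0, 0), Y = (1, 0), L = (0, 1).
1. W lies on line YM with YW:WM = -1:3 ⇒ W = (3/2, 0)
2. D is where the line through W parallel to LM meets line LY ⇒ D = (3/2, -1/2)
3. R lies on line YM with YR:RM = 3:5 ⇒ R = (5/8, 0)
4. Q is where the line through Y parallel to RL meets line DW ⇒ Q = (3/2, -4/5)
Q = D + t·(W−D) with t = -3/5, so DQ:QW = t:(1−t) = -3/5:8/5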